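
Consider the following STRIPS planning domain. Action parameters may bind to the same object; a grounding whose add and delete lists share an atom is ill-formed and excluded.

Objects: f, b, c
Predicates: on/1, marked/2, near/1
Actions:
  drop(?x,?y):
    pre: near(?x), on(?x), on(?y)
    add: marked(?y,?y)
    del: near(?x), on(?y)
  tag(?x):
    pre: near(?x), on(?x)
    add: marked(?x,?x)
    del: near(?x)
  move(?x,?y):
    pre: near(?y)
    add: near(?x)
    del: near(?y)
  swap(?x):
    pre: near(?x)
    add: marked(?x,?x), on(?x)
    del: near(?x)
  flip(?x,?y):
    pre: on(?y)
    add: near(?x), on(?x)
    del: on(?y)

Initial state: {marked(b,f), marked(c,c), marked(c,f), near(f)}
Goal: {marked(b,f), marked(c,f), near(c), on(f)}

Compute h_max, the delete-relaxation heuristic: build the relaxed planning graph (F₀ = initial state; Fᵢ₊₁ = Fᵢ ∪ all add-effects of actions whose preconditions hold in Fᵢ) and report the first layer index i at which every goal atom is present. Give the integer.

1

F0 = init (4 atoms)
F1 = F0 ∪ {marked(f,f), near(b), near(c), on(f)}  (8 atoms)
goal ⊆ F1  ⇒  h_max = 1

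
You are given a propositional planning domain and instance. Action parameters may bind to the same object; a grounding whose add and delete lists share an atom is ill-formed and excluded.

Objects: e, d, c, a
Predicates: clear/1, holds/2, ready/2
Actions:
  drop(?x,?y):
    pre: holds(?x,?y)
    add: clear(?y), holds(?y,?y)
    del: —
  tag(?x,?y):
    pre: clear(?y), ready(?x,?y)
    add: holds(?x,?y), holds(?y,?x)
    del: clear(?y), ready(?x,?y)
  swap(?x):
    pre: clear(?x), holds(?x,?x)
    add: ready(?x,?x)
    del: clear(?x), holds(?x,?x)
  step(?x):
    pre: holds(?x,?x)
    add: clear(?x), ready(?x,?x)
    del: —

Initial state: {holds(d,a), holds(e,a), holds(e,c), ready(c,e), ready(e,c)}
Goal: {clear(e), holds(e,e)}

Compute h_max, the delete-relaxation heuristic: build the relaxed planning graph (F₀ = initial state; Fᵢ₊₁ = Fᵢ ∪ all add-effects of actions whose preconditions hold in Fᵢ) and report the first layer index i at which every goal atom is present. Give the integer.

3

F0 = init (5 atoms)
F1 = F0 ∪ {clear(a), clear(c), holds(a,a), holds(c,c)}  (9 atoms)
F2 = F1 ∪ {holds(c,e), ready(a,a), ready(c,c)}  (12 atoms)
F3 = F2 ∪ {clear(e), holds(e,e)}  (14 atoms)
goal ⊆ F3  ⇒  h_max = 3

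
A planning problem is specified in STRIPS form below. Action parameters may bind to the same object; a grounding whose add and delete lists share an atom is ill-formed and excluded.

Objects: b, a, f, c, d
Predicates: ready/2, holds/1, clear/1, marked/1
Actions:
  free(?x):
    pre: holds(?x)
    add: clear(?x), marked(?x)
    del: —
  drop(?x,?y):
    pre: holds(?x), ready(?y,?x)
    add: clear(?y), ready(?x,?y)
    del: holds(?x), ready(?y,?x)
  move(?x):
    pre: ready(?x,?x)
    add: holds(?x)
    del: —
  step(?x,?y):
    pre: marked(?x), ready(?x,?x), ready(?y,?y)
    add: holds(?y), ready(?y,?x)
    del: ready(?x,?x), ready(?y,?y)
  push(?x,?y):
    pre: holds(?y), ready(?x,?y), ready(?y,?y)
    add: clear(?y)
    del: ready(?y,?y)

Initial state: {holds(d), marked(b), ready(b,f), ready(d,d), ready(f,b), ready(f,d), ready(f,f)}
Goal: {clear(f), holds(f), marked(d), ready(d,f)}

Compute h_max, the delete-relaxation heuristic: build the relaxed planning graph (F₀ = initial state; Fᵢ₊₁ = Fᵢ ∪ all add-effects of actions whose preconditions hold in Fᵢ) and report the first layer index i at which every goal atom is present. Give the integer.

F0 = init (7 atoms)
F1 = F0 ∪ {clear(d), clear(f), holds(f), marked(d), ready(d,f)}  (12 atoms)
goal ⊆ F1  ⇒  h_max = 1

1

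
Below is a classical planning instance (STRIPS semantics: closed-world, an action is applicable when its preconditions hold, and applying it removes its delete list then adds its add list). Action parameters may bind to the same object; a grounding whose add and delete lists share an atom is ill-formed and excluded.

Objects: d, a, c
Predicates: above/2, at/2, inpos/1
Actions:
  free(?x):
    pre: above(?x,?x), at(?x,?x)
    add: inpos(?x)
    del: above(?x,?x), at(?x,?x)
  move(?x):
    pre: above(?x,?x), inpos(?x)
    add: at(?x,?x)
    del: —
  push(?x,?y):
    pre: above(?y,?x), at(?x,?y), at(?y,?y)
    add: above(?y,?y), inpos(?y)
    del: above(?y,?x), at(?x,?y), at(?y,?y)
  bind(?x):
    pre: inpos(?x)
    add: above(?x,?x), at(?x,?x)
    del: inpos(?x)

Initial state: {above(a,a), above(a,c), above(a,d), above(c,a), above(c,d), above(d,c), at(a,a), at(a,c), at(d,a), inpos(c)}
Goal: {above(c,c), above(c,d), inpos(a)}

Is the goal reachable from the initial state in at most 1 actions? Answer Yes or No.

1. free(a)  →  {above(a,c), above(a,d), above(c,a), above(c,d), above(d,c), at(a,c), at(d,a), inpos(a), inpos(c)}
2. bind(c)  →  {above(a,c), above(a,d), above(c,a), above(c,c), above(c,d), above(d,c), at(a,c), at(c,c), at(d,a), inpos(a)}
optimal plan length = 2; 2 > 1

No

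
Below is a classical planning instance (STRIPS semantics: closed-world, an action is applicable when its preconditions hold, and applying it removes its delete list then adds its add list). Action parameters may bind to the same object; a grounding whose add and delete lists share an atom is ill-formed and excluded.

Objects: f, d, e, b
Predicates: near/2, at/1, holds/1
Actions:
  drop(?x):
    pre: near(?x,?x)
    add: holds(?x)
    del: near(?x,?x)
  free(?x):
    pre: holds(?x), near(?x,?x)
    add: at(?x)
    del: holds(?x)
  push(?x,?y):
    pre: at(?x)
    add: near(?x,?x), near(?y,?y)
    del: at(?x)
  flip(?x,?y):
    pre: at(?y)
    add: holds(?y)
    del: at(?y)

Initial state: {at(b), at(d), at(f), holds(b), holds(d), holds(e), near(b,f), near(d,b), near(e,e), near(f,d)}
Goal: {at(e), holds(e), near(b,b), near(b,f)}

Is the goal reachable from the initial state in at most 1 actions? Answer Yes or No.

No

1. free(e)  →  {at(b), at(d), at(e), at(f), holds(b), holds(d), near(b,f), near(d,b), near(e,e), near(f,d)}
2. drop(e)  →  {at(b), at(d), at(e), at(f), holds(b), holds(d), holds(e), near(b,f), near(d,b), near(f,d)}
3. push(f,b)  →  {at(b), at(d), at(e), holds(b), holds(d), holds(e), near(b,b), near(b,f), near(d,b), near(f,d), near(f,f)}
optimal plan length = 3; 3 > 1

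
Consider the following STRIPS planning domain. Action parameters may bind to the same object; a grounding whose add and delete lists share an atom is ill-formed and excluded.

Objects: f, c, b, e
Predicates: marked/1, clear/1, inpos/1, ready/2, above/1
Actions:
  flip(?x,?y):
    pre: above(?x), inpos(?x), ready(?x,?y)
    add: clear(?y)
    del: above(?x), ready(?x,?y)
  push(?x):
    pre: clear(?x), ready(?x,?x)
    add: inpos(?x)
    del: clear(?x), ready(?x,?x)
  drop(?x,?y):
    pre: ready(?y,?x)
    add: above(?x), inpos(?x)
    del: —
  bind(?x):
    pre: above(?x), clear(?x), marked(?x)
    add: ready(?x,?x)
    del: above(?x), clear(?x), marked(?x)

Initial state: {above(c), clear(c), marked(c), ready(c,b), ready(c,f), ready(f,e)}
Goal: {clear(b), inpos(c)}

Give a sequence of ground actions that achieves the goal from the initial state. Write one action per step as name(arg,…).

1. bind(c)  →  {ready(c,b), ready(c,c), ready(c,f), ready(f,e)}
2. drop(c,c)  →  {above(c), inpos(c), ready(c,b), ready(c,c), ready(c,f), ready(f,e)}
3. flip(c,b)  →  {clear(b), inpos(c), ready(c,c), ready(c,f), ready(f,e)}

bind(c); drop(c,c); flip(c,b)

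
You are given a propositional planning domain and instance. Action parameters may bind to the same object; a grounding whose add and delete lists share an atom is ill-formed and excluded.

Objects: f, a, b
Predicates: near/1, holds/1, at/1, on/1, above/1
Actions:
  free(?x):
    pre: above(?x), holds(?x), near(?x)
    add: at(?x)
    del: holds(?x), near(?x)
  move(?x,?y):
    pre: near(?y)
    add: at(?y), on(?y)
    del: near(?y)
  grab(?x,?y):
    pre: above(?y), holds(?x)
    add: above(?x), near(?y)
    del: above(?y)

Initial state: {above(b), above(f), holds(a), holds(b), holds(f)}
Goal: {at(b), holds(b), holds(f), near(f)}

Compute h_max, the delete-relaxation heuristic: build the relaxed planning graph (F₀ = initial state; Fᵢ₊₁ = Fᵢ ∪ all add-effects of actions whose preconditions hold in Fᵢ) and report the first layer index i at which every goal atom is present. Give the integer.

2

F0 = init (5 atoms)
F1 = F0 ∪ {above(a), near(b), near(f)}  (8 atoms)
F2 = F1 ∪ {at(b), at(f), near(a), on(b), on(f)}  (13 atoms)
goal ⊆ F2  ⇒  h_max = 2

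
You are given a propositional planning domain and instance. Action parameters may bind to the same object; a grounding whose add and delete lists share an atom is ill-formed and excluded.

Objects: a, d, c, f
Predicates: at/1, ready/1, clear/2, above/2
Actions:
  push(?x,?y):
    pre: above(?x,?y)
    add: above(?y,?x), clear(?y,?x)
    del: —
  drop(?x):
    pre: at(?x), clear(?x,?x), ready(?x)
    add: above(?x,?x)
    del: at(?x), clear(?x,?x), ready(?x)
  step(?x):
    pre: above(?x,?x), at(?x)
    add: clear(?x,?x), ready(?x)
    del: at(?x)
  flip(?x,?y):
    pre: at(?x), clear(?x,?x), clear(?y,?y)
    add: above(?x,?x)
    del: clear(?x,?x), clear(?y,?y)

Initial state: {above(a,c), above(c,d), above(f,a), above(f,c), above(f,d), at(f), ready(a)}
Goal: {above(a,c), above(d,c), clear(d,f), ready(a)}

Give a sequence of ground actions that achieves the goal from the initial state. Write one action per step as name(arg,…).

1. push(c,d)  →  {above(a,c), above(c,d), above(d,c), above(f,a), above(f,c), above(f,d), at(f), clear(d,c), ready(a)}
2. push(f,d)  →  {above(a,c), above(c,d), above(d,c), above(d,f), above(f,a), above(f,c), above(f,d), at(f), clear(d,c), clear(d,f), ready(a)}

push(c,d); push(f,d)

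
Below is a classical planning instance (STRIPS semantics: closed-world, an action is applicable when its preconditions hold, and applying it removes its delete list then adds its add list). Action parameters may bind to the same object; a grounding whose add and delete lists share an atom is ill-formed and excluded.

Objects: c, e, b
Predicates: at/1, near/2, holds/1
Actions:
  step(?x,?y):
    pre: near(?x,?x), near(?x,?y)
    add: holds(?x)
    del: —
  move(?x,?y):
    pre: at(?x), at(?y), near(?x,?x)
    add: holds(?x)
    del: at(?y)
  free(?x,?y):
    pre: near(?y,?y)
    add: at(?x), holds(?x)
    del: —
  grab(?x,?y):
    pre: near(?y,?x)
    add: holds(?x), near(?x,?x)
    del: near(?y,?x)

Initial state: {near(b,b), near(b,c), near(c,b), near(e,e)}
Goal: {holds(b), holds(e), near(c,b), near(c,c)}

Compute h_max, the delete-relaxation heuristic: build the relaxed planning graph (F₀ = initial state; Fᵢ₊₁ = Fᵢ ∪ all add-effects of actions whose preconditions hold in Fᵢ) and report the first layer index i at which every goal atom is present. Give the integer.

F0 = init (4 atoms)
F1 = F0 ∪ {at(b), at(c), at(e), holds(b), holds(c), holds(e), near(c,c)}  (11 atoms)
goal ⊆ F1  ⇒  h_max = 1

1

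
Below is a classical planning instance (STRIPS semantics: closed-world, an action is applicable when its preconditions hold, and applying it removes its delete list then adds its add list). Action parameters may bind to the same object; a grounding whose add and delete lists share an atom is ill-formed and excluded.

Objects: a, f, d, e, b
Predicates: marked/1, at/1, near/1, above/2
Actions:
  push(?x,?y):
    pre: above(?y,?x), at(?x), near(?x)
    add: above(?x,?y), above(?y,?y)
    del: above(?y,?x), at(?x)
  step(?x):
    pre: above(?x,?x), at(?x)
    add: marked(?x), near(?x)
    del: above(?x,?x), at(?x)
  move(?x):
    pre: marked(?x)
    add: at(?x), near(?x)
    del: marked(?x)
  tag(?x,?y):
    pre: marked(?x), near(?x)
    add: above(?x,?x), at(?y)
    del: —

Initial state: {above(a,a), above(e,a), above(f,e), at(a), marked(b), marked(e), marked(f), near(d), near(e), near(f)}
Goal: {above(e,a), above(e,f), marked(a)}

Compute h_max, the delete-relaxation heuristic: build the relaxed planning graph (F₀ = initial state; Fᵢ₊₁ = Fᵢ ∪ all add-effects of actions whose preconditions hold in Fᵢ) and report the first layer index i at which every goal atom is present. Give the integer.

F0 = init (10 atoms)
F1 = F0 ∪ {above(e,e), above(f,f), at(b), at(d), at(e), at(f), marked(a), near(a), near(b)}  (19 atoms)
F2 = F1 ∪ {above(a,e), above(b,b), above(e,f)}  (22 atoms)
goal ⊆ F2  ⇒  h_max = 2

2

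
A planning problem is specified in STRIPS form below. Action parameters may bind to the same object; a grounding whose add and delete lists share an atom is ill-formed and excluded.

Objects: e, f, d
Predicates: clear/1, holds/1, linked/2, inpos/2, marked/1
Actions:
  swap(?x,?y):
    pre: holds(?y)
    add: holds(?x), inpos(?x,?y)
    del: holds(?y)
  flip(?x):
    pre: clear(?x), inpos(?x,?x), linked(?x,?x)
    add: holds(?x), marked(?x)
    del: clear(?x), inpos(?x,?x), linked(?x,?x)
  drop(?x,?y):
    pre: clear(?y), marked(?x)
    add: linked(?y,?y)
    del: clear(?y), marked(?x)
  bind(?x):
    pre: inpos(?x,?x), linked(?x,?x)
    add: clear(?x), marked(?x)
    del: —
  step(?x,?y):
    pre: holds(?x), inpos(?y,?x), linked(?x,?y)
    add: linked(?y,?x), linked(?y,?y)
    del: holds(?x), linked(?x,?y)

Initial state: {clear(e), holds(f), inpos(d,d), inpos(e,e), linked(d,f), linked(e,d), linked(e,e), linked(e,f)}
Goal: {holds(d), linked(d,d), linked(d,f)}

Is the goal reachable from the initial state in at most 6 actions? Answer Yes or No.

1. swap(e,f)  →  {clear(e), holds(e), inpos(d,d), inpos(e,e), inpos(e,f), linked(d,f), linked(e,d), linked(e,e), linked(e,f)}
2. swap(d,e)  →  {clear(e), holds(d), inpos(d,d), inpos(d,e), inpos(e,e), inpos(e,f), linked(d,f), linked(e,d), linked(e,e), linked(e,f)}
3. flip(e)  →  {holds(d), holds(e), inpos(d,d), inpos(d,e), inpos(e,f), linked(d,f), linked(e,d), linked(e,f), marked(e)}
4. step(e,d)  →  {holds(d), inpos(d,d), inpos(d,e), inpos(e,f), linked(d,d), linked(d,e), linked(d,f), linked(e,f), marked(e)}
optimal plan length = 4; 4 ≤ 6

Yes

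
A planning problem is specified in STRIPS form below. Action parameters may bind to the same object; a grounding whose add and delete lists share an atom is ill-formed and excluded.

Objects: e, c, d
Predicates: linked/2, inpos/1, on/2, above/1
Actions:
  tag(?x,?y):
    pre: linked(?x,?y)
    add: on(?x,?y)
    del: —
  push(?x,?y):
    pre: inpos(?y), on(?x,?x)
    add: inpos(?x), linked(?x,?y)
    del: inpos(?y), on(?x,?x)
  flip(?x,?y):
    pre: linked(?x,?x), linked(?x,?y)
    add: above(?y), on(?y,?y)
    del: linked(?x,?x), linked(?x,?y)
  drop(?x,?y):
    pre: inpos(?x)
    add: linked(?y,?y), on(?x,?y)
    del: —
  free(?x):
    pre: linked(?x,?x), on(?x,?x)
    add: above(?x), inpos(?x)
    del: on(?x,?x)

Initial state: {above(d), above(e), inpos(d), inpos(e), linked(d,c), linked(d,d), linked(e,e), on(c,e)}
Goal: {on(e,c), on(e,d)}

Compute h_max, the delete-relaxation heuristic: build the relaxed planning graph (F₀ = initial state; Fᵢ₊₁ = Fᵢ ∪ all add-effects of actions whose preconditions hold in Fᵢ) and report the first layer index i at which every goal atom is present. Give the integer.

F0 = init (8 atoms)
F1 = F0 ∪ {above(c), linked(c,c), on(c,c), on(d,c), on(d,d), on(d,e), on(e,c), on(e,d), on(e,e)}  (17 atoms)
goal ⊆ F1  ⇒  h_max = 1

1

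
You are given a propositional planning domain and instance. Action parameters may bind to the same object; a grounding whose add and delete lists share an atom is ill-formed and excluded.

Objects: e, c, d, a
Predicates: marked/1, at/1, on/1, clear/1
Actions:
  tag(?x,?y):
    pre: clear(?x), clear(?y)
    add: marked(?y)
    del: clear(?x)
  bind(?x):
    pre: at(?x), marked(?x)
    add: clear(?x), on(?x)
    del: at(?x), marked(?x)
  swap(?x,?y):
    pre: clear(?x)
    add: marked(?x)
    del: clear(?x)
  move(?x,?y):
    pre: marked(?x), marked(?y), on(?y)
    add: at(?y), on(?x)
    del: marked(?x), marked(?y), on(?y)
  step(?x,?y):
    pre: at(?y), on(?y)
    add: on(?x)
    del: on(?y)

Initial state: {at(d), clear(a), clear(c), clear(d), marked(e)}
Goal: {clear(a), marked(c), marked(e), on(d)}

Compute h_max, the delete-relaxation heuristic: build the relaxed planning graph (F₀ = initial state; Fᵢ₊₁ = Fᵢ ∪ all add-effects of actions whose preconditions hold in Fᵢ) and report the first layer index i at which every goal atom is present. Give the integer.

2

F0 = init (5 atoms)
F1 = F0 ∪ {marked(a), marked(c), marked(d)}  (8 atoms)
F2 = F1 ∪ {on(d)}  (9 atoms)
goal ⊆ F2  ⇒  h_max = 2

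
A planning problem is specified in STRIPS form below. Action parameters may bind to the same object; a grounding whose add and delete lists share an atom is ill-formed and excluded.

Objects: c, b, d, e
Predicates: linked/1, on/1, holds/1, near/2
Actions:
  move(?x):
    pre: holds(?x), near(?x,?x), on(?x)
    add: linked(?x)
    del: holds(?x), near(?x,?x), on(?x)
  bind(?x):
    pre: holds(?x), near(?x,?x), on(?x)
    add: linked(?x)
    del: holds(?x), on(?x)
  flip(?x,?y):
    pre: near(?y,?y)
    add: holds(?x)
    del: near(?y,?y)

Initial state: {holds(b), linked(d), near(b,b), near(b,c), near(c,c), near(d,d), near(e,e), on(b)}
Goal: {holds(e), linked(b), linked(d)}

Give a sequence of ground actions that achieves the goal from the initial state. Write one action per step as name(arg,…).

1. move(b)  →  {linked(b), linked(d), near(b,c), near(c,c), near(d,d), near(e,e)}
2. flip(e,c)  →  {holds(e), linked(b), linked(d), near(b,c), near(d,d), near(e,e)}

move(b); flip(e,c)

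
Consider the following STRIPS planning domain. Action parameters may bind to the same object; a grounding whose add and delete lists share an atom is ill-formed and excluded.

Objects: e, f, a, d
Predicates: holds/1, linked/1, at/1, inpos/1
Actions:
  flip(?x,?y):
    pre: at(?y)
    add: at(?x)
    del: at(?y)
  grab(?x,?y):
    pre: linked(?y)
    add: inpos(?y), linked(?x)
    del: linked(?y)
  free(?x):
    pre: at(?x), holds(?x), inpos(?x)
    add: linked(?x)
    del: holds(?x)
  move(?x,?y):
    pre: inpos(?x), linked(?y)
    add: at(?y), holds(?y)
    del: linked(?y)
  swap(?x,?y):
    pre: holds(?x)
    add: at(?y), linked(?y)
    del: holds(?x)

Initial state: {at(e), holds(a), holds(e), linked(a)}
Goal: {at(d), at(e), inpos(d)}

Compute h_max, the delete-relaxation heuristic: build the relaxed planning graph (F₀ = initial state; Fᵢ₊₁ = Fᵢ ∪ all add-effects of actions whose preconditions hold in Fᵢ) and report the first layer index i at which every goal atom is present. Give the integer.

2

F0 = init (4 atoms)
F1 = F0 ∪ {at(a), at(d), at(f), inpos(a), linked(d), linked(e), linked(f)}  (11 atoms)
F2 = F1 ∪ {holds(d), holds(f), inpos(d), inpos(e), inpos(f)}  (16 atoms)
goal ⊆ F2  ⇒  h_max = 2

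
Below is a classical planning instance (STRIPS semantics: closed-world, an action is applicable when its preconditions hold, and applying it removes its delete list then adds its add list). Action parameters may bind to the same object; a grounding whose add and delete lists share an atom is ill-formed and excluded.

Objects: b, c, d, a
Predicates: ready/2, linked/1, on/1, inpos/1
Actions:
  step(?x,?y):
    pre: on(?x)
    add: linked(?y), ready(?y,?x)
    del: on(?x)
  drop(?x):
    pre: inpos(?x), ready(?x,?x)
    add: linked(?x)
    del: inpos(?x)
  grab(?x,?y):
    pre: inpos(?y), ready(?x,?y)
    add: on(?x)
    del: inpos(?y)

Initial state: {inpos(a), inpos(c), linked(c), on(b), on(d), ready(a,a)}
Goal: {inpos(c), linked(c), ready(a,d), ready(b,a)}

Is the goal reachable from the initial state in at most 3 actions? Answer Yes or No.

Yes

1. step(d,a)  →  {inpos(a), inpos(c), linked(a), linked(c), on(b), ready(a,a), ready(a,d)}
2. grab(a,a)  →  {inpos(c), linked(a), linked(c), on(a), on(b), ready(a,a), ready(a,d)}
3. step(a,b)  →  {inpos(c), linked(a), linked(b), linked(c), on(b), ready(a,a), ready(a,d), ready(b,a)}
optimal plan length = 3; 3 ≤ 3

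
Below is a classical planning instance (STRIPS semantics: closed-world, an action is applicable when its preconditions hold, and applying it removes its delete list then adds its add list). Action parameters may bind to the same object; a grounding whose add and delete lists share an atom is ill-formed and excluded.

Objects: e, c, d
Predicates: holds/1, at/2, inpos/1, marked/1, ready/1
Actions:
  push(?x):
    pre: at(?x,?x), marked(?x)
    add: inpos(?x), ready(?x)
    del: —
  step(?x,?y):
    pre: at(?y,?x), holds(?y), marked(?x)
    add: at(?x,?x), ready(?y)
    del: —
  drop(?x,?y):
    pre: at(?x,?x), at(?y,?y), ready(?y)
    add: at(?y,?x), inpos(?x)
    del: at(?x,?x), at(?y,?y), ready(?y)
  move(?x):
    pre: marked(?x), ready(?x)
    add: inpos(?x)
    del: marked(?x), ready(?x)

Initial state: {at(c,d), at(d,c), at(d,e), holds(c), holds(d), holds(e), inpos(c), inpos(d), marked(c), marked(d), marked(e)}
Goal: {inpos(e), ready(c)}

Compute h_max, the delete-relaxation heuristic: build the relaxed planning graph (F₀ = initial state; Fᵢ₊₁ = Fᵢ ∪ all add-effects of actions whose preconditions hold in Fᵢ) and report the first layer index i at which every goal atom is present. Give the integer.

2

F0 = init (11 atoms)
F1 = F0 ∪ {at(c,c), at(d,d), at(e,e), ready(c), ready(d)}  (16 atoms)
F2 = F1 ∪ {at(c,e), inpos(e), ready(e)}  (19 atoms)
goal ⊆ F2  ⇒  h_max = 2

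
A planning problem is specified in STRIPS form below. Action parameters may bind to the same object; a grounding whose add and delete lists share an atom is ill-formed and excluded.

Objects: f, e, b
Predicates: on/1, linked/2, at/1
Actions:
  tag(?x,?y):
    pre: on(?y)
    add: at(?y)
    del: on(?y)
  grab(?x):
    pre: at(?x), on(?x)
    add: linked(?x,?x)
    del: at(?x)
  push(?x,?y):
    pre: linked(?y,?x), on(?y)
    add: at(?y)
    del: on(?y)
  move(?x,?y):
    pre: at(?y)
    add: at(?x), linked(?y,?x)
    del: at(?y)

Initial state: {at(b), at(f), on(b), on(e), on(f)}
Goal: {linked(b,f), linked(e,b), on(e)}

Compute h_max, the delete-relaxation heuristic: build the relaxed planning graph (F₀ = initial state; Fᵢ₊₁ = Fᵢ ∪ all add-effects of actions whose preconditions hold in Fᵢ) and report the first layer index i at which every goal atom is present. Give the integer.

F0 = init (5 atoms)
F1 = F0 ∪ {at(e), linked(b,b), linked(b,e), linked(b,f), linked(f,b), linked(f,e), linked(f,f)}  (12 atoms)
F2 = F1 ∪ {linked(e,b), linked(e,e), linked(e,f)}  (15 atoms)
goal ⊆ F2  ⇒  h_max = 2

2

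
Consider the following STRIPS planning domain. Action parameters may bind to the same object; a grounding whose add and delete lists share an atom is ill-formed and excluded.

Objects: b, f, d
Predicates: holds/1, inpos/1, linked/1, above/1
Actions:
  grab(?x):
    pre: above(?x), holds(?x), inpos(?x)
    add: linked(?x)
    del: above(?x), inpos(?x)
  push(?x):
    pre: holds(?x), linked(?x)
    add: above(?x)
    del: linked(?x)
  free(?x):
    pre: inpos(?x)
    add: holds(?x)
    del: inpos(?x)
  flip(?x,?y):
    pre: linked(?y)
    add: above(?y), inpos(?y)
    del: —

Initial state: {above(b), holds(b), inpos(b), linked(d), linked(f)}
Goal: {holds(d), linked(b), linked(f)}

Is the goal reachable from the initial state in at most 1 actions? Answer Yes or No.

1. grab(b)  →  {holds(b), linked(b), linked(d), linked(f)}
2. flip(b,d)  →  {above(d), holds(b), inpos(d), linked(b), linked(d), linked(f)}
3. free(d)  →  {above(d), holds(b), holds(d), linked(b), linked(d), linked(f)}
optimal plan length = 3; 3 > 1

No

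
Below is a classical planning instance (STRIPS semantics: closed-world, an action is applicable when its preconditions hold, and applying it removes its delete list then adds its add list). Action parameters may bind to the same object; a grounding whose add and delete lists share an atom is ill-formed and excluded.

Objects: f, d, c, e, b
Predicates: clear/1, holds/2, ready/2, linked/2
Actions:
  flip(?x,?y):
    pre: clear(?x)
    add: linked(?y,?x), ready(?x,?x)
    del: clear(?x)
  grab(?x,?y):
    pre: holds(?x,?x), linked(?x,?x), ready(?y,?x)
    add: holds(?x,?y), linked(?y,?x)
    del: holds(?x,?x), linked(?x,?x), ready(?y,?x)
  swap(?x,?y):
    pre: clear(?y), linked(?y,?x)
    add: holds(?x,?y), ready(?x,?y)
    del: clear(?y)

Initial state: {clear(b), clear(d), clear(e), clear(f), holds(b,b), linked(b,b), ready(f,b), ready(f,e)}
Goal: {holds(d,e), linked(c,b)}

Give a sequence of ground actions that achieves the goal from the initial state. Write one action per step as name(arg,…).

1. flip(d,e)  →  {clear(b), clear(e), clear(f), holds(b,b), linked(b,b), linked(e,d), ready(d,d), ready(f,b), ready(f,e)}
2. flip(b,c)  →  {clear(e), clear(f), holds(b,b), linked(b,b), linked(c,b), linked(e,d), ready(b,b), ready(d,d), ready(f,b), ready(f,e)}
3. swap(d,e)  →  {clear(f), holds(b,b), holds(d,e), linked(b,b), linked(c,b), linked(e,d), ready(b,b), ready(d,d), ready(d,e), ready(f,b), ready(f,e)}

flip(d,e); flip(b,c); swap(d,e)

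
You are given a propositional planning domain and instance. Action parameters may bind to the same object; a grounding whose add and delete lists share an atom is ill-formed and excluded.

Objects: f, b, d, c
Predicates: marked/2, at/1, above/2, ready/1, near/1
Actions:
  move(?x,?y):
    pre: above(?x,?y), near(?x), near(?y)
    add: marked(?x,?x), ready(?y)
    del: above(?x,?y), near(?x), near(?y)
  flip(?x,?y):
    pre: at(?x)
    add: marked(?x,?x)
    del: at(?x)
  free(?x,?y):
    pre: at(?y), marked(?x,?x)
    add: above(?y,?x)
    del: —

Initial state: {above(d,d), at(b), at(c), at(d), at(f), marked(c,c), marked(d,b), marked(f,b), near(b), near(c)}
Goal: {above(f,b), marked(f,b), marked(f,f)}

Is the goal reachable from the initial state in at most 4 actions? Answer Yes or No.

1. flip(b,f)  →  {above(d,d), at(c), at(d), at(f), marked(b,b), marked(c,c), marked(d,b), marked(f,b), near(b), near(c)}
2. free(b,f)  →  {above(d,d), above(f,b), at(c), at(d), at(f), marked(b,b), marked(c,c), marked(d,b), marked(f,b), near(b), near(c)}
3. flip(f,f)  →  {above(d,d), above(f,b), at(c), at(d), marked(b,b), marked(c,c), marked(d,b), marked(f,b), marked(f,f), near(b), near(c)}
optimal plan length = 3; 3 ≤ 4

Yes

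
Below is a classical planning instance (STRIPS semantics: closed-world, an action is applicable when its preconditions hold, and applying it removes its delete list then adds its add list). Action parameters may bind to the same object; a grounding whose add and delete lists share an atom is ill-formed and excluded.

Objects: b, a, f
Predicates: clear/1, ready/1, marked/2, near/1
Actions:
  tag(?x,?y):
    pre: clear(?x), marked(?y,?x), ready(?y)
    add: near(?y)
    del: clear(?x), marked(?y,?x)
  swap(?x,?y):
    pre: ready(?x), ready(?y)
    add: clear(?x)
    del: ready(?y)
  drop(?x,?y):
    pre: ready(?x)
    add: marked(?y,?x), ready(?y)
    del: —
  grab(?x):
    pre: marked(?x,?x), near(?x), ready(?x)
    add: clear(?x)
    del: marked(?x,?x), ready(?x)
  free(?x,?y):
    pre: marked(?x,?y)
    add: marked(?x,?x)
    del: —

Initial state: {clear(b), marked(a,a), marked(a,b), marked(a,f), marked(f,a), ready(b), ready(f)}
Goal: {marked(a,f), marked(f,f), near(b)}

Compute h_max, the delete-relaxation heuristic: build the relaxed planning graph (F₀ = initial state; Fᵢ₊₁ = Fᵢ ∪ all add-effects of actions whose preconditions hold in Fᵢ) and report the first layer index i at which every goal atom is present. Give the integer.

F0 = init (7 atoms)
F1 = F0 ∪ {clear(f), marked(b,b), marked(b,f), marked(f,b), marked(f,f), ready(a)}  (13 atoms)
F2 = F1 ∪ {clear(a), marked(b,a), near(a), near(b), near(f)}  (18 atoms)
goal ⊆ F2  ⇒  h_max = 2

2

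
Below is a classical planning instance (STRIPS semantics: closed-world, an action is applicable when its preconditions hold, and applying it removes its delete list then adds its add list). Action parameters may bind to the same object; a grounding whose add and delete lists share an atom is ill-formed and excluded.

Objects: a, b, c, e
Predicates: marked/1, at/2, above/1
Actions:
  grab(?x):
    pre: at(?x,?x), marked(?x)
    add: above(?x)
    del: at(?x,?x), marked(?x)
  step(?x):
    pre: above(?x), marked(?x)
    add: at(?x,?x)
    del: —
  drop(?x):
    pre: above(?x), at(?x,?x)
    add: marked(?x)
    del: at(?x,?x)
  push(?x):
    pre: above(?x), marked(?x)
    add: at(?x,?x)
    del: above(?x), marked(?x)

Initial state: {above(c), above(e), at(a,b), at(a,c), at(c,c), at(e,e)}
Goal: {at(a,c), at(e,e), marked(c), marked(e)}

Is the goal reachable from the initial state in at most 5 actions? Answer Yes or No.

1. drop(c)  →  {above(c), above(e), at(a,b), at(a,c), at(e,e), marked(c)}
2. drop(e)  →  {above(c), above(e), at(a,b), at(a,c), marked(c), marked(e)}
3. step(e)  →  {above(c), above(e), at(a,b), at(a,c), at(e,e), marked(c), marked(e)}
optimal plan length = 3; 3 ≤ 5

Yes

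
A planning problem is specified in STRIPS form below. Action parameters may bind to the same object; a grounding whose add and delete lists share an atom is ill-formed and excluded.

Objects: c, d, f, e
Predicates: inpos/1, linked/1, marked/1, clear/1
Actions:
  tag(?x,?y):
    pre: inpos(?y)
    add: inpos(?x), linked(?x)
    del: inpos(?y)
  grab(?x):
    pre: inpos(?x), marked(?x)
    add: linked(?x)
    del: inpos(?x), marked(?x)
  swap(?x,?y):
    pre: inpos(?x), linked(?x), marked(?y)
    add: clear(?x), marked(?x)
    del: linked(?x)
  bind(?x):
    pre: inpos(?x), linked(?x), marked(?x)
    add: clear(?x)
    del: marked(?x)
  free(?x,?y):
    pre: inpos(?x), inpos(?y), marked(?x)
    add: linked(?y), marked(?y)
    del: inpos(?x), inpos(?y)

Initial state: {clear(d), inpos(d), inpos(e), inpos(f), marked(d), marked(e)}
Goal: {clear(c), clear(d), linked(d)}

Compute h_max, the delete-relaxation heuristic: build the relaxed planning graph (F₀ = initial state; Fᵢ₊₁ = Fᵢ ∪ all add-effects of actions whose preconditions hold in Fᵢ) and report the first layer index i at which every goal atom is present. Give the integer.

F0 = init (6 atoms)
F1 = F0 ∪ {inpos(c), linked(c), linked(d), linked(e), linked(f), marked(f)}  (12 atoms)
F2 = F1 ∪ {clear(c), clear(e), clear(f), marked(c)}  (16 atoms)
goal ⊆ F2  ⇒  h_max = 2

2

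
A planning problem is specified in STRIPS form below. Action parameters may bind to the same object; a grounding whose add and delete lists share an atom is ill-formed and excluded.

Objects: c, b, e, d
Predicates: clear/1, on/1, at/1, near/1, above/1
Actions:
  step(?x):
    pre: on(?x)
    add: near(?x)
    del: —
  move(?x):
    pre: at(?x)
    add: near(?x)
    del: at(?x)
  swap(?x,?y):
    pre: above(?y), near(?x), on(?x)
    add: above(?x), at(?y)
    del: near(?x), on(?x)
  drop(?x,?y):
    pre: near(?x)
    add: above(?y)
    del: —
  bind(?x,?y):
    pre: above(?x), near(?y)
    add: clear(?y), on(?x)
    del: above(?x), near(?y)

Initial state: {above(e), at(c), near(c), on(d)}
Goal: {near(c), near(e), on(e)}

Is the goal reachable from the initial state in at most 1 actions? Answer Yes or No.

1. step(d)  →  {above(e), at(c), near(c), near(d), on(d)}
2. bind(e,d)  →  {at(c), clear(d), near(c), on(d), on(e)}
3. step(e)  →  {at(c), clear(d), near(c), near(e), on(d), on(e)}
optimal plan length = 3; 3 > 1

No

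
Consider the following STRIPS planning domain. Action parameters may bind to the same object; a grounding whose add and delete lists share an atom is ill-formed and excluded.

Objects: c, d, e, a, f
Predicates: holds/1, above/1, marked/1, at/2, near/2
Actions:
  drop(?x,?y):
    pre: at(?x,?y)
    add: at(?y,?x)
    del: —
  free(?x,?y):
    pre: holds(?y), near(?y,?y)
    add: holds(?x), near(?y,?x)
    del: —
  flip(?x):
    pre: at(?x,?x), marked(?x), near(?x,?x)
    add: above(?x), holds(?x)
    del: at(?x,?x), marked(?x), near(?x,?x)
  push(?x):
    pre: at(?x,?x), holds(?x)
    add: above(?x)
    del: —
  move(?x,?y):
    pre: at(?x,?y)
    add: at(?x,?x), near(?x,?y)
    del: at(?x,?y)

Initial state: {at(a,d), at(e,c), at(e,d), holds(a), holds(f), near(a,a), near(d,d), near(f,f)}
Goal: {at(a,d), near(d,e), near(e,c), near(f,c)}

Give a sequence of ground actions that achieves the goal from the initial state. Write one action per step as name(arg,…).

1. drop(e,d)  →  {at(a,d), at(d,e), at(e,c), at(e,d), holds(a), holds(f), near(a,a), near(d,d), near(f,f)}
2. free(c,f)  →  {at(a,d), at(d,e), at(e,c), at(e,d), holds(a), holds(c), holds(f), near(a,a), near(d,d), near(f,c), near(f,f)}
3. move(d,e)  →  {at(a,d), at(d,d), at(e,c), at(e,d), holds(a), holds(c), holds(f), near(a,a), near(d,d), near(d,e), near(f,c), near(f,f)}
4. move(e,c)  →  {at(a,d), at(d,d), at(e,d), at(e,e), holds(a), holds(c), holds(f), near(a,a), near(d,d), near(d,e), near(e,c), near(f,c), near(f,f)}

drop(e,d); free(c,f); move(d,e); move(e,c)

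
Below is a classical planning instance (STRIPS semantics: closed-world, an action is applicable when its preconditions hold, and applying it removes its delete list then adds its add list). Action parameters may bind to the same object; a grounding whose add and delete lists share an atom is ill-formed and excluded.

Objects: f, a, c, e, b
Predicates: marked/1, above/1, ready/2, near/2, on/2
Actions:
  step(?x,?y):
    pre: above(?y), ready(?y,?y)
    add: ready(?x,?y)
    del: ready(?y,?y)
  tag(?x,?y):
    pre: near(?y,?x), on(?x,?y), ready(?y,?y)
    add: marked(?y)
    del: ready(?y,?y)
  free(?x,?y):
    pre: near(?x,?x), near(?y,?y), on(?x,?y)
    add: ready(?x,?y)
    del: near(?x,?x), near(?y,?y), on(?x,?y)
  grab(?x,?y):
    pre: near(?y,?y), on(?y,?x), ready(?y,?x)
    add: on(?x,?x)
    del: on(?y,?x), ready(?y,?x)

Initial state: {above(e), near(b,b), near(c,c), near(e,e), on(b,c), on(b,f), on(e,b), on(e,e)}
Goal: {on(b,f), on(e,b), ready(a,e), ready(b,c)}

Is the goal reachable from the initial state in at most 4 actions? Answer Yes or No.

Yes

1. free(e,e)  →  {above(e), near(b,b), near(c,c), on(b,c), on(b,f), on(e,b), ready(e,e)}
2. step(a,e)  →  {above(e), near(b,b), near(c,c), on(b,c), on(b,f), on(e,b), ready(a,e)}
3. free(b,c)  →  {above(e), on(b,f), on(e,b), ready(a,e), ready(b,c)}
optimal plan length = 3; 3 ≤ 4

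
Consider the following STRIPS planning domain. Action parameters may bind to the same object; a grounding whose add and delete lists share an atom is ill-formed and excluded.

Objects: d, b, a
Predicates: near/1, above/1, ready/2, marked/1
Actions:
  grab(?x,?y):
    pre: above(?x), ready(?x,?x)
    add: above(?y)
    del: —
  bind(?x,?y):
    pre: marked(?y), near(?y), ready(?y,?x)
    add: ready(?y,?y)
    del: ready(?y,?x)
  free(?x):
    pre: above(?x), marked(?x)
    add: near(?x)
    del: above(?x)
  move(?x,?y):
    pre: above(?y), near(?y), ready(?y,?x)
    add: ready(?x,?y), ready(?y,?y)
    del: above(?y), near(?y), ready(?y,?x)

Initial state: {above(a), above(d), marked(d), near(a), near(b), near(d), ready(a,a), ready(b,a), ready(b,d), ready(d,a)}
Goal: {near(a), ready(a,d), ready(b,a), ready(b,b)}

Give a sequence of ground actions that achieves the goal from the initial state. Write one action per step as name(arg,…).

1. grab(a,b)  →  {above(a), above(b), above(d), marked(d), near(a), near(b), near(d), ready(a,a), ready(b,a), ready(b,d), ready(d,a)}
2. move(d,b)  →  {above(a), above(d), marked(d), near(a), near(d), ready(a,a), ready(b,a), ready(b,b), ready(d,a), ready(d,b)}
3. move(a,d)  →  {above(a), marked(d), near(a), ready(a,a), ready(a,d), ready(b,a), ready(b,b), ready(d,b), ready(d,d)}

grab(a,b); move(d,b); move(a,d)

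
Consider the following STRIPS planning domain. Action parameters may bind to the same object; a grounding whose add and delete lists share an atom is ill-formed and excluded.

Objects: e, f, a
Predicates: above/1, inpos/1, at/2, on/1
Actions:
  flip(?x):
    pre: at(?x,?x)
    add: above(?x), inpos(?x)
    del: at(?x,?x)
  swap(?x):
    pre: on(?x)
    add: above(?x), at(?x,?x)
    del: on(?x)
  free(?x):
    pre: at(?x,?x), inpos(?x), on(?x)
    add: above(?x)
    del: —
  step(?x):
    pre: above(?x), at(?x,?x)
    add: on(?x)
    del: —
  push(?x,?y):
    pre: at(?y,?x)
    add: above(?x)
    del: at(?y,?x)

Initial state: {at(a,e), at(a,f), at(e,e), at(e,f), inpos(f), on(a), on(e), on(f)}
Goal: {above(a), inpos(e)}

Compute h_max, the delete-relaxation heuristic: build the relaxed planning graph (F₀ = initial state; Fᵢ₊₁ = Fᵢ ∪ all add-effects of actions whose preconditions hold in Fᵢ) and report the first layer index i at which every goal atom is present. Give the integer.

1

F0 = init (8 atoms)
F1 = F0 ∪ {above(a), above(e), above(f), at(a,a), at(f,f), inpos(e)}  (14 atoms)
goal ⊆ F1  ⇒  h_max = 1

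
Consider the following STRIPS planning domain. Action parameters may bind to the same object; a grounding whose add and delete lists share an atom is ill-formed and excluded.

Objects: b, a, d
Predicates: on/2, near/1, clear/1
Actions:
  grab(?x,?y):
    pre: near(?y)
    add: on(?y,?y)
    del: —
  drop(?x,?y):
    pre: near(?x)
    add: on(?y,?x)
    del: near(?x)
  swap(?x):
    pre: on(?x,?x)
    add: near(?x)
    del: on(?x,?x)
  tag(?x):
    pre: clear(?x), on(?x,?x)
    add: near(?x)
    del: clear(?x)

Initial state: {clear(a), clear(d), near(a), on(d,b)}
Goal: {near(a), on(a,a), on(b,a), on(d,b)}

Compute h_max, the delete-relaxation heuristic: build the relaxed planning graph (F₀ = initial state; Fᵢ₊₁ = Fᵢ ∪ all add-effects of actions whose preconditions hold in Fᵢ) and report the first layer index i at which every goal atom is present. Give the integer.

1

F0 = init (4 atoms)
F1 = F0 ∪ {on(a,a), on(b,a), on(d,a)}  (7 atoms)
goal ⊆ F1  ⇒  h_max = 1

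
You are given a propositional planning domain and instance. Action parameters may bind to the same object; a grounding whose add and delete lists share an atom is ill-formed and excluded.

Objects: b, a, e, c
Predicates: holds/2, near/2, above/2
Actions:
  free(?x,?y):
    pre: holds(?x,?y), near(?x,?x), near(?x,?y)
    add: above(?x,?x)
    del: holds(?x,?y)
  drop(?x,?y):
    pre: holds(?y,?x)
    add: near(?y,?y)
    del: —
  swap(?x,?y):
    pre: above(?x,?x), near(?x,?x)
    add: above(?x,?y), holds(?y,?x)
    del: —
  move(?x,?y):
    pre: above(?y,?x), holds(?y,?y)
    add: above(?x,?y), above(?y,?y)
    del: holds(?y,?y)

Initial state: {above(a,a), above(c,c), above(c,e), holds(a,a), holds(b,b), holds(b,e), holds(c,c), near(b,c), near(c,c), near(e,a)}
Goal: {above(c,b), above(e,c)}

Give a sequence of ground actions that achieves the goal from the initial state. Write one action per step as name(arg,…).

1. swap(c,b)  →  {above(a,a), above(c,b), above(c,c), above(c,e), holds(a,a), holds(b,b), holds(b,c), holds(b,e), holds(c,c), near(b,c), near(c,c), near(e,a)}
2. move(e,c)  →  {above(a,a), above(c,b), above(c,c), above(c,e), above(e,c), holds(a,a), holds(b,b), holds(b,c), holds(b,e), near(b,c), near(c,c), near(e,a)}

swap(c,b); move(e,c)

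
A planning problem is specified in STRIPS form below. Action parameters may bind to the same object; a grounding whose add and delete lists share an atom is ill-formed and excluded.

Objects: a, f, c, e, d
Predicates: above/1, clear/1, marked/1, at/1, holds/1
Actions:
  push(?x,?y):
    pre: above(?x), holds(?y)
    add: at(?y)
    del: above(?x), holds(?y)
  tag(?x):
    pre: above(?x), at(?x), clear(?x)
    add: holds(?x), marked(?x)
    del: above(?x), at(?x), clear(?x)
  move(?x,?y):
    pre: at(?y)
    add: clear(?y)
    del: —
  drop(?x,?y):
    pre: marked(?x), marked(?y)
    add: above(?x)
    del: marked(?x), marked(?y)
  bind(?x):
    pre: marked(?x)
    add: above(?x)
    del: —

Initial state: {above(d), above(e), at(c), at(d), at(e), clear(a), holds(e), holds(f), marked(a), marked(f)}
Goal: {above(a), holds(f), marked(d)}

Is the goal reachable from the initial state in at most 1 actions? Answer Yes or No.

No

1. move(a,d)  →  {above(d), above(e), at(c), at(d), at(e), clear(a), clear(d), holds(e), holds(f), marked(a), marked(f)}
2. tag(d)  →  {above(e), at(c), at(e), clear(a), holds(d), holds(e), holds(f), marked(a), marked(d), marked(f)}
3. drop(a,a)  →  {above(a), above(e), at(c), at(e), clear(a), holds(d), holds(e), holds(f), marked(d), marked(f)}
optimal plan length = 3; 3 > 1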